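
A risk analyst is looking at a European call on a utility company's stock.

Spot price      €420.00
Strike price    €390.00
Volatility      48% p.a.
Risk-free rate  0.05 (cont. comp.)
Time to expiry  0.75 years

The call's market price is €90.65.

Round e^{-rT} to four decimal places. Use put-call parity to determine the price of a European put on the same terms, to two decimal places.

e^(−rT) = e^(−0.05·0.75) = 0.9632
Put-call parity: C − P = S − K·e^(−rT) = 420 − 390·0.9632 = 420 − 375.6480 = 44.3520
P = C − (C − P) = 90.65 − (44.3520) = 46.2980

€46.30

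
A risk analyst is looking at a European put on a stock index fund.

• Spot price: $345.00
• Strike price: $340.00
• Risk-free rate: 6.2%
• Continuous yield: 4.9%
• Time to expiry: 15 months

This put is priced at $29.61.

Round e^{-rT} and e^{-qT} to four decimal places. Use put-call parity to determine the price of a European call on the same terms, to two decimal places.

$39.48

e^(−qT) = e^(−0.049·1.25) = 0.9406;  e^(−rT) = e^(−0.062·1.25) = 0.9254
Put-call parity: C − P = S·e^(−qT) − K·e^(−rT) = 345·0.9406 − 340·0.9254 = 324.5070 − 314.6360 = 9.8710
C = P + (C − P) = 29.61 + (9.8710) = 39.4810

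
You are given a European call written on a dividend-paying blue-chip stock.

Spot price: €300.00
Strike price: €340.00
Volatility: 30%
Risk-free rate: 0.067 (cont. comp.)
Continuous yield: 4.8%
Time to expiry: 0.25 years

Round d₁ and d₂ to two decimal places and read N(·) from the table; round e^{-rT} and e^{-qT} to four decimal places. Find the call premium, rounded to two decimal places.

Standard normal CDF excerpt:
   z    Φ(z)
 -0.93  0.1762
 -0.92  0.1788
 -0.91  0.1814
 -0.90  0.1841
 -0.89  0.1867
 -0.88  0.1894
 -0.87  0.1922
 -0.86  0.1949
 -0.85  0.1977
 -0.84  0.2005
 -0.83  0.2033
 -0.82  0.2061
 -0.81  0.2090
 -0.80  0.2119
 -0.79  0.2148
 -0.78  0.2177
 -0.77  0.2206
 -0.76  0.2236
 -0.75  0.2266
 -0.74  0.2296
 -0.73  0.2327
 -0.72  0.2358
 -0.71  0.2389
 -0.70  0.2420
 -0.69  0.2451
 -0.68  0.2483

T = 0.25;  σ√T = 0.1500
ln(S/K) + (r − q + σ²/2)T = ln(300/340) + (0.067 − 0.048 + 0.3²/2)·0.25 = -0.1252 + 0.0160 = -0.1092
d₁ = -0.1092 / 0.1500 = -0.7278 → -0.73
d₂ = d₁ − σ√T = -0.7278 − 0.1500 = -0.8778 → -0.88
exp(−qT) = exp(−0.048·0.25) = 0.9881;  exp(−rT) = exp(−0.067·0.25) = 0.9834
C = 300·0.9881·N(-0.73) − 340·0.9834·N(-0.88) = 300·0.9881·0.2327 − 340·0.9834·0.1894 = 68.9793 − 63.3270 = 5.6522

€5.65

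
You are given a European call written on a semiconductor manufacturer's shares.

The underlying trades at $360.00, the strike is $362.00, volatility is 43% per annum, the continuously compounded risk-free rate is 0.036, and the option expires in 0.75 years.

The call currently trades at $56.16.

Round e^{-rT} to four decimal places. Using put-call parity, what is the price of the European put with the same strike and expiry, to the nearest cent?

$48.53

exp(−rT) = exp(−0.036·0.75) = 0.9734
Put-call parity: C − P = S − K·e^(−rT) = 360 − 362·0.9734 = 360 − 352.3708 = 7.6292
P = C − (C − P) = 56.16 − (7.6292) = 48.5308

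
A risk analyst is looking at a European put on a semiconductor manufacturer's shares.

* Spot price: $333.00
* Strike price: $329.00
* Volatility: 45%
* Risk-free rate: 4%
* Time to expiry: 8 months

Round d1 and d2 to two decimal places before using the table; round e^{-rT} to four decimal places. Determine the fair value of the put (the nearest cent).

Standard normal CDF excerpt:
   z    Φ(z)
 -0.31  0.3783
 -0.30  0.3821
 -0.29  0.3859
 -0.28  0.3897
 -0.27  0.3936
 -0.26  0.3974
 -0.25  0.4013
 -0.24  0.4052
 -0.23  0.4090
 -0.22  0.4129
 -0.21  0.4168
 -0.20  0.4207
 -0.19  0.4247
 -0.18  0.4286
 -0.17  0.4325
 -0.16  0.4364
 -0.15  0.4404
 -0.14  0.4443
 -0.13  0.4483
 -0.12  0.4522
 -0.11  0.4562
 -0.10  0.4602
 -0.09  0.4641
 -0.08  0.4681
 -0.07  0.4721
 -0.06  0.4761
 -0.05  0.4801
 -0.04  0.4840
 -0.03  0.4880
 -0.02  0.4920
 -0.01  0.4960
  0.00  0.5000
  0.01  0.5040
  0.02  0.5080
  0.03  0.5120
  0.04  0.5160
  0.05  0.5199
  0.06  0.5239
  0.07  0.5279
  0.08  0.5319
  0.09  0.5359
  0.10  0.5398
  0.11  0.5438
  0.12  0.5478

$41.89

σ√T = 0.45·√0.6667 = 0.3674
d₁ = [ln(333/329) + (0.04 + 0.45²/2)·0.6667] / 0.3674 = [0.0121 + 0.0942] / 0.3674 = 0.2892 which rounds to 0.29
d₂ = d₁ − σ√T = 0.2892 − 0.3674 = -0.0782 which rounds to -0.08
e^(−rT) = e^(−0.04·0.6667) = 0.9737
P = 329·0.9737·N(0.08) − 333·N(-0.29) = 329·0.9737·0.5319 − 333·0.3859 = 170.3927 − 128.5047 = 41.8880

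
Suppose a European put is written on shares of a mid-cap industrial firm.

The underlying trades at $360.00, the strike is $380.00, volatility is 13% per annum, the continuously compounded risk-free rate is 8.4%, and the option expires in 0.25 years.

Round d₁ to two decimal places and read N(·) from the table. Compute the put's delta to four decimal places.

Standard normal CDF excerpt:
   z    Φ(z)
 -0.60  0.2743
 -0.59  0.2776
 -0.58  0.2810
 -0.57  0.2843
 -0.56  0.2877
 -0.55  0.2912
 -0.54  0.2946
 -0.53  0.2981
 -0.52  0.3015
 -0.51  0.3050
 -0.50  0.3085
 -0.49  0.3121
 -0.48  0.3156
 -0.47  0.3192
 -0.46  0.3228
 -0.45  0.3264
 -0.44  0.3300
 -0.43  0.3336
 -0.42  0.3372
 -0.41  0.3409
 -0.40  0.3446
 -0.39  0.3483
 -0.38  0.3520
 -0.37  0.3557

T = 0.25;  σ√T = 0.0650
d₁ = [ln(360/380) + (0.084 + 0.13²/2)·0.25] / 0.0650 = [-0.0541 + 0.0231] / 0.0650 = -0.4762 → -0.48
N(d₁) = N(-0.48) = 0.3156
Δ_put = N(d₁) − 1 = 0.3156 − 1 = -0.6844

-0.6844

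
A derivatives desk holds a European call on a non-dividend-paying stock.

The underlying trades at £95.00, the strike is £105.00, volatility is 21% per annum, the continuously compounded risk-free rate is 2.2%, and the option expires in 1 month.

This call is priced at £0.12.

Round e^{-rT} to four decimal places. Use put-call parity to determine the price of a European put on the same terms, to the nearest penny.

e^(−rT) = e^(−0.022·0.08333) = 0.9982
Put-call parity: C − P = S − K·e^(−rT) = 95 − 105·0.9982 = 95 − 104.8110 = -9.8110
P = C − (C − P) = 0.12 − (-9.8110) = 9.9310

£9.93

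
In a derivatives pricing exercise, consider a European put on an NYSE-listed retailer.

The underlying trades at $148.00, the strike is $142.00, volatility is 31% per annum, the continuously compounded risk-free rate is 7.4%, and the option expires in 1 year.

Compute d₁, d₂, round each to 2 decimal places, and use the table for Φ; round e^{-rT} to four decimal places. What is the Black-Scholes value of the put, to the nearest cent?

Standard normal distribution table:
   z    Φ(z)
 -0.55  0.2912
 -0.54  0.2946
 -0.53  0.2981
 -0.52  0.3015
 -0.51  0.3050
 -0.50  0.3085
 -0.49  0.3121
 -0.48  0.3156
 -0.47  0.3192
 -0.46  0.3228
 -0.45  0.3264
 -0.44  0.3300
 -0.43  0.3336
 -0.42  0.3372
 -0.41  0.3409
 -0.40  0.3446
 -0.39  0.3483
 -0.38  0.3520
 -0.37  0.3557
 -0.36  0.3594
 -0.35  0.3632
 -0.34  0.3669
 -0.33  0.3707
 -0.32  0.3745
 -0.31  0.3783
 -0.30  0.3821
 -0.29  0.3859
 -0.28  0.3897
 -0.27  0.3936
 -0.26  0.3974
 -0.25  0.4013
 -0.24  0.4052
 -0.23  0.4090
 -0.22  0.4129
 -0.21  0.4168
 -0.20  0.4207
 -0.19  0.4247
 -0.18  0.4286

σ√T = 0.31·√1 = 0.3100
d₁ = [ln(148/142) + (0.074 + ½·0.31²)·1] / (σ√T) = (0.0414 + 0.1220) / 0.3100 = 0.5272 ≈ 0.53
d₂ = 0.5272 − 0.3100 = 0.2172 ≈ 0.22
e^(−rT) = e^(−0.074·1) = 0.9287
N(−d₂) = N(-0.22) = 0.4129;  N(−d₁) = N(-0.53) = 0.2981
P = 142·0.9287·0.4129 − 148·0.2981 = 54.4514 − 44.1188 = 10.3326

$10.33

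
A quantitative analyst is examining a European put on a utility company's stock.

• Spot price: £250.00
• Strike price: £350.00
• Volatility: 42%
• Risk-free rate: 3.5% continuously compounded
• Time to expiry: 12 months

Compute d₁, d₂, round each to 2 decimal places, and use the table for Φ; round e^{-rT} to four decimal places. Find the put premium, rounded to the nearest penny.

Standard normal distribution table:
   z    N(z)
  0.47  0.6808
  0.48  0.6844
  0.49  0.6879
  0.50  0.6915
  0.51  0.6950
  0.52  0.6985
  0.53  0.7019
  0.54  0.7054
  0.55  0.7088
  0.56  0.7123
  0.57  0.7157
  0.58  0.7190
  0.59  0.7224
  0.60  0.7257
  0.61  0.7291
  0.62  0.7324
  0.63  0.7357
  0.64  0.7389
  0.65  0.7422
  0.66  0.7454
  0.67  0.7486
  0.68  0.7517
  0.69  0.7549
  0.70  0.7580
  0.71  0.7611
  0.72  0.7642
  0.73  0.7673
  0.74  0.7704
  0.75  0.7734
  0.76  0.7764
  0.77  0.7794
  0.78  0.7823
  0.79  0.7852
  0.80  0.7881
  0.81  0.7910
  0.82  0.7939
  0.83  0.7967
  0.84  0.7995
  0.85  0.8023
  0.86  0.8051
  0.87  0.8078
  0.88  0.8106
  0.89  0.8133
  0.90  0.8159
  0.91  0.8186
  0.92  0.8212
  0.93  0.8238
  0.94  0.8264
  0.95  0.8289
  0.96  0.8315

£104.66

σ√T = 0.42·√1 = 0.4200
d₁ = [ln(250/350) + (0.035 + 0.42²/2)·1] / 0.4200 = [-0.3365 + 0.1232] / 0.4200 = -0.5078 → -0.51
d₂ = d₁ − σ√T = -0.5078 − 0.4200 = -0.9278 → -0.93
exp(−rT) = exp(−0.035·1) = 0.9656
N(−d₂) = N(0.93) = 0.8238;  N(−d₁) = N(0.51) = 0.6950
P = 350·0.9656·0.8238 − 250·0.6950 = 278.4114 − 173.7500 = 104.6614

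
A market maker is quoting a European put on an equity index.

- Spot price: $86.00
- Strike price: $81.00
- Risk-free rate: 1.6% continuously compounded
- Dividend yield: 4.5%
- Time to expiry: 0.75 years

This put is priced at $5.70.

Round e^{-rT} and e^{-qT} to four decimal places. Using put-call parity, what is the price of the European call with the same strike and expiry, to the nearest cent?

$8.81

e^(−qT) = e^(−0.045·0.75) = 0.9668;  e^(−rT) = e^(−0.016·0.75) = 0.9881
Put-call parity: C − P = S·e^(−qT) − K·e^(−rT) = 86·0.9668 − 81·0.9881 = 83.1448 − 80.0361 = 3.1087
C = P + (C − P) = 5.70 + (3.1087) = 8.8087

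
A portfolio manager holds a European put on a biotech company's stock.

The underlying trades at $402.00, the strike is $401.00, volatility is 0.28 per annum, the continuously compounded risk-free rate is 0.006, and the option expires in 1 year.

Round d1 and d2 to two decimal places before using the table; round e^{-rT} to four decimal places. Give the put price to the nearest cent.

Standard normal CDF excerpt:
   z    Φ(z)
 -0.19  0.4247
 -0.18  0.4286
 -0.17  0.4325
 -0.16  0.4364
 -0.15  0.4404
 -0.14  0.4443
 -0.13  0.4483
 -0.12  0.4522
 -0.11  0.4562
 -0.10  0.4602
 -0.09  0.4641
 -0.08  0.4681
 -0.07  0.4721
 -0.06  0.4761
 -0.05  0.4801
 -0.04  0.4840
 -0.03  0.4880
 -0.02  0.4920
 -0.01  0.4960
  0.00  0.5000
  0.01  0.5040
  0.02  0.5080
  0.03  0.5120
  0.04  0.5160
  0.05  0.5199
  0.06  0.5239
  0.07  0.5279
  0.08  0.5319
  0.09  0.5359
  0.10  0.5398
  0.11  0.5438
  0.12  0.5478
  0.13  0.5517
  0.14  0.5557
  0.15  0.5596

σ√T = 0.28 × 1.0000 = 0.2800
d₁ = [ln(402/401) + (0.006 + 0.28²/2)·1] / 0.2800 = [0.0025 + 0.0452] / 0.2800 = 0.1703 ≈ 0.17
d₂ = d₁ − σ√T = 0.1703 − 0.2800 = -0.1097 ≈ -0.11
e^(−rT) = e^(−0.006·1) = 0.9940
P = 401·0.9940·N(0.11) − 402·N(-0.17) = 401·0.9940·0.5438 − 402·0.4325 = 216.7554 − 173.8650 = 42.8904

$42.89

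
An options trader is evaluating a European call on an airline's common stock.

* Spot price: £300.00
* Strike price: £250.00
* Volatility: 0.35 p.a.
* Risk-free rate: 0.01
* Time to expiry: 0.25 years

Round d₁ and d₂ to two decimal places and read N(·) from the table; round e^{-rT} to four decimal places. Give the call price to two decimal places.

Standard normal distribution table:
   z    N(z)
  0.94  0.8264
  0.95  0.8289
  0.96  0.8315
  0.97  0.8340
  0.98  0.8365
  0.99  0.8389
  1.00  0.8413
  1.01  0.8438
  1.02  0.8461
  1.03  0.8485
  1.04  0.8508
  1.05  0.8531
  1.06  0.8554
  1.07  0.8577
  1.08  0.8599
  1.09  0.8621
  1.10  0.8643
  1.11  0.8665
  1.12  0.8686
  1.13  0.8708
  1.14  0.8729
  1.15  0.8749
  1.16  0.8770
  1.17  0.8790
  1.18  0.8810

σ√T = 0.35 × 0.5000 = 0.1750
d₁ = [ln(300/250) + (0.01 + ½·0.35²)·0.25] / (σ√T) = (0.1823 + 0.0178) / 0.1750 = 1.1436 ≈ 1.14
d₂ = 1.1436 − 0.1750 = 0.9686 ≈ 0.97
e^(−rT) = e^(−0.01·0.25) = 0.9975
N(d₁) = N(1.14) = 0.8729;  N(d₂) = N(0.97) = 0.8340
C = 300·0.8729 − 250·0.9975·0.8340 = 261.8700 − 207.9787 = 53.8913

£53.89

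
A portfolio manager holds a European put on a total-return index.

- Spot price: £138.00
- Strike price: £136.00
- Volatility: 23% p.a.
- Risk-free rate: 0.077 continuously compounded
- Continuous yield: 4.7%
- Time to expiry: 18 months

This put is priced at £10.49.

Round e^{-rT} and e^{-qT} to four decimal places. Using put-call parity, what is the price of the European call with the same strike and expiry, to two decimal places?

exp(−qT) = exp(−0.047·1.5) = 0.9319;  exp(−rT) = exp(−0.077·1.5) = 0.8909
Put-call parity: C − P = S·e^(−qT) − K·e^(−rT) = 138·0.9319 − 136·0.8909 = 128.6022 − 121.1624 = 7.4398
C = P + (C − P) = 10.49 + (7.4398) = 17.9298

£17.93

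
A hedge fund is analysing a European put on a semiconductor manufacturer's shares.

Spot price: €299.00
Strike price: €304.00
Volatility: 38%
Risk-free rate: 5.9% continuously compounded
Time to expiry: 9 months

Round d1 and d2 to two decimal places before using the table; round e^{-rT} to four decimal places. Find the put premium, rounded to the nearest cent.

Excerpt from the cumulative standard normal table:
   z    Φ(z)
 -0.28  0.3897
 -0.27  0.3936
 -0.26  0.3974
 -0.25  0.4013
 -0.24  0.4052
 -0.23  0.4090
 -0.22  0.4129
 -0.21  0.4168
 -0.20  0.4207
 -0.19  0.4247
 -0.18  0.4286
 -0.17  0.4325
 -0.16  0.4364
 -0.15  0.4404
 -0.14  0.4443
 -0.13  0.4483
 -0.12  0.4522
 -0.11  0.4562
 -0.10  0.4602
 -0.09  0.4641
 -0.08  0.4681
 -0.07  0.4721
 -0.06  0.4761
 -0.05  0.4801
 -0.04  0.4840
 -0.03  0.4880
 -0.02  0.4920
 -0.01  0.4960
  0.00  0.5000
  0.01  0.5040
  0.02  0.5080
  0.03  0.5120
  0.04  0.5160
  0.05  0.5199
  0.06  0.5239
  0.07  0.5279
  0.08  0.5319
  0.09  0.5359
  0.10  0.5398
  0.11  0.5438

€34.71

σ√T = 0.38 × 0.8660 = 0.3291
ln(S/K) + (r + σ²/2)T = ln(299/304) + (0.059 + 0.38²/2)·0.75 = -0.0166 + 0.0984 = 0.0818
d₁ = 0.0818 / 0.3291 = 0.2486 which rounds to 0.25
d₂ = d₁ − σ√T = 0.2486 − 0.3291 = -0.0805 which rounds to -0.08
e^(−rT) = e^(−0.059·0.75) = 0.9567
N(−d₂) = N(0.08) = 0.5319;  N(−d₁) = N(-0.25) = 0.4013
P = 304·0.9567·0.5319 − 299·0.4013 = 154.6961 − 119.9887 = 34.7074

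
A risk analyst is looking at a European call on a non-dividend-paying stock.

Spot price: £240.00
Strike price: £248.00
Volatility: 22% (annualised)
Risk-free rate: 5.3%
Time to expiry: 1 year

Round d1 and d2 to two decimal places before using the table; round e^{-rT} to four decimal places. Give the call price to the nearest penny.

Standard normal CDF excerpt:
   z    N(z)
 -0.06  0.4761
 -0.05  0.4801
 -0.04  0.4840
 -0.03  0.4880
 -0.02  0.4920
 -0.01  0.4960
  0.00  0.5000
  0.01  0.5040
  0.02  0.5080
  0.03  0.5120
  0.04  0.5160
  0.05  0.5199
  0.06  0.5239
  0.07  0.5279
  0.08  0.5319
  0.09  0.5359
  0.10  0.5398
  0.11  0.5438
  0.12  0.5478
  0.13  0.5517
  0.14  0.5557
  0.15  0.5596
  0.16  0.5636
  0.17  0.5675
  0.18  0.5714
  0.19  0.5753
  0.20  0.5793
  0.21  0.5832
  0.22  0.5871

£23.31

T = 1;  σ√T = 0.2200
d₁ = [ln(240/248) + (0.053 + ½·0.22²)·1] / (σ√T) = (-0.0328 + 0.0772) / 0.2200 = 0.2019 which rounds to 0.20
d₂ = 0.2019 − 0.2200 = -0.0181 which rounds to -0.02
exp(−rT) = exp(−0.053·1) = 0.9484
C = 240·N(0.20) − 248·0.9484·N(-0.02) = 240·0.5793 − 248·0.9484·0.4920 = 139.0320 − 115.7200 = 23.3120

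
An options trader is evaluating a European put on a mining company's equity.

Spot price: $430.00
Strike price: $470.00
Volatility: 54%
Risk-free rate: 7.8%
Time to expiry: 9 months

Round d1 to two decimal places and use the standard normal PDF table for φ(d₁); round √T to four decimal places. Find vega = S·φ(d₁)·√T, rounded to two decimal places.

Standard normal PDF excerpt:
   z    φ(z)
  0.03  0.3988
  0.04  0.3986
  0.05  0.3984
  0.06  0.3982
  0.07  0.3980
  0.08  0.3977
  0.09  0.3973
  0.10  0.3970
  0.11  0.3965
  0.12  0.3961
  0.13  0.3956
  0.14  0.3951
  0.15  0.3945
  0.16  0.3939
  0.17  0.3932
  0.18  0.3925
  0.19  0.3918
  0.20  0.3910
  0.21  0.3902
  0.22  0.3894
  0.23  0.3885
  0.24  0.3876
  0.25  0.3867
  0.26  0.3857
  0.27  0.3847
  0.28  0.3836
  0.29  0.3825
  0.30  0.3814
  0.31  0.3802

146.42

T = 0.75;  σ√T = 0.4677
d₁ = [ln(430/470) + (0.078 + ½·0.54²)·0.75] / (σ√T) = (-0.0889 + 0.1678) / 0.4677 = 0.1687 → 0.17
√T = √0.75 = 0.8660
φ(d₁) = φ(0.17) = 0.3932
vega = S·φ(d₁)·√T = 430·0.3932·0.8660 = 146.4198
(Vega is the same for a European call and put with the same parameters.)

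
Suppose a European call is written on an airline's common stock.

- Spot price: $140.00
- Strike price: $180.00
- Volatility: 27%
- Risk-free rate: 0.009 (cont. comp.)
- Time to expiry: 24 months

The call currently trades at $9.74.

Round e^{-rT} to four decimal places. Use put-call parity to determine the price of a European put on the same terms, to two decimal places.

$46.54

exp(−rT) = exp(−0.009·2) = 0.9822
Put-call parity: C − P = S − K·e^(−rT) = 140 − 180·0.9822 = 140 − 176.7960 = -36.7960
P = C − (C − P) = 9.74 − (-36.7960) = 46.5360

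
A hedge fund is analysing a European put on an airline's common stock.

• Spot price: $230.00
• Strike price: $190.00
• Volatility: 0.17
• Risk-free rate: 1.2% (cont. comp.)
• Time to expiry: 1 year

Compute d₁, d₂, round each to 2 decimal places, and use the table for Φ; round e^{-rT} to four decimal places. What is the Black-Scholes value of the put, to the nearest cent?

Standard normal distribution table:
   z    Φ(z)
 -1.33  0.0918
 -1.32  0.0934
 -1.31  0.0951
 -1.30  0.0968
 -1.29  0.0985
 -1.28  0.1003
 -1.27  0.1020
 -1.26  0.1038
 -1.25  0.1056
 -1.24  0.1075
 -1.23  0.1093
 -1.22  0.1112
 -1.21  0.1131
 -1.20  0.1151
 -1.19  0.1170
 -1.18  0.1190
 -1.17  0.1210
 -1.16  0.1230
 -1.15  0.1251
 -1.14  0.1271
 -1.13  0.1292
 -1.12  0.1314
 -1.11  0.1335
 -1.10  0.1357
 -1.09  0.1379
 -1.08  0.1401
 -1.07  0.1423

$1.99

σ√T = 0.17 × 1.0000 = 0.1700
ln(S/K) + (r + σ²/2)T = ln(230/190) + (0.012 + 0.17²/2)·1 = 0.1911 + 0.0265 = 0.2175
d₁ = 0.2175 / 0.1700 = 1.2794 which rounds to 1.28
d₂ = d₁ − σ√T = 1.2794 − 0.1700 = 1.1094 which rounds to 1.11
e^(−rT) = e^(−0.012·1) = 0.9881
N(−d₂) = N(-1.11) = 0.1335;  N(−d₁) = N(-1.28) = 0.1003
P = 190·0.9881·0.1335 − 230·0.1003 = 25.0632 − 23.0690 = 1.9942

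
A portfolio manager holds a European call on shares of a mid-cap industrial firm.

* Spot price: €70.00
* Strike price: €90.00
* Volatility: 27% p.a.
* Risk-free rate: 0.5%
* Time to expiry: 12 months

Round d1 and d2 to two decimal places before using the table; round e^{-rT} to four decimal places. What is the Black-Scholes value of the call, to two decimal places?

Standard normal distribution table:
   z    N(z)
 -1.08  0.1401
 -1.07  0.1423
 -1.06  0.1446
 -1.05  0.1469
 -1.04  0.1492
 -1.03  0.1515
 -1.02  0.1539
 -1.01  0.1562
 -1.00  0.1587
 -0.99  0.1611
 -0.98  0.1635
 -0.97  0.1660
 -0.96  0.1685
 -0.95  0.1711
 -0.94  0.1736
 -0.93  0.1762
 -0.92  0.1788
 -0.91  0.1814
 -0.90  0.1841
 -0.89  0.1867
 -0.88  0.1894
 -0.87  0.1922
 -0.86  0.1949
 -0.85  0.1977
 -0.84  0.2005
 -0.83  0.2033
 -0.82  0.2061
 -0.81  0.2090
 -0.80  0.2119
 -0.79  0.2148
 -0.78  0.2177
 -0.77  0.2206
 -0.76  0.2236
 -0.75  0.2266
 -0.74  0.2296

€2.08

σ√T = 0.27 × 1.0000 = 0.2700
d₁ = [ln(70/90) + (0.005 + 0.27²/2)·1] / 0.2700 = [-0.2513 + 0.0415] / 0.2700 = -0.7773 ⇒ -0.78
d₂ = d₁ − σ√T = -0.7773 − 0.2700 = -1.0473 ⇒ -1.05
exp(−rT) = exp(−0.005·1) = 0.9950
C = 70·N(-0.78) − 90·0.9950·N(-1.05) = 70·0.2177 − 90·0.9950·0.1469 = 15.2390 − 13.1549 = 2.0841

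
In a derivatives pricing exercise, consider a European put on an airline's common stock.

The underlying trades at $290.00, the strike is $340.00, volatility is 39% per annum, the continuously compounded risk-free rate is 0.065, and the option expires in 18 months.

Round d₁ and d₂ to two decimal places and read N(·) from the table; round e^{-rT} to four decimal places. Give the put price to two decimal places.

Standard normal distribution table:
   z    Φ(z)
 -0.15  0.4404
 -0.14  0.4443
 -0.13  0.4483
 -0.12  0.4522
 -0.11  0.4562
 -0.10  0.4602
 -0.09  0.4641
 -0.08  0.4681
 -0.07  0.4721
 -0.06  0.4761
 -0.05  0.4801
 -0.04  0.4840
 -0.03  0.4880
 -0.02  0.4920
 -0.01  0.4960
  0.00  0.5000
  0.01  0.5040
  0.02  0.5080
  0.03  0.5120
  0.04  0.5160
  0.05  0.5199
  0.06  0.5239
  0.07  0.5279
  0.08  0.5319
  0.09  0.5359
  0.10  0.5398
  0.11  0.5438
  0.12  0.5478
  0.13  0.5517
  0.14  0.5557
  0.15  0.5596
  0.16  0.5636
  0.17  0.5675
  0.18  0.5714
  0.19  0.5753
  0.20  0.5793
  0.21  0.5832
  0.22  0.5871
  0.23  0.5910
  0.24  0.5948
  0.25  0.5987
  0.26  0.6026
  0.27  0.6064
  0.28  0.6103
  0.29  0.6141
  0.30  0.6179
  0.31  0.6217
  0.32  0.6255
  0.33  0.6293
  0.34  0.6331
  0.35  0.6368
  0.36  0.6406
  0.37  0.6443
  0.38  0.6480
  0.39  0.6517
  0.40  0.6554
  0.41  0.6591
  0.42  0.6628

$66.41

T = 1.5;  σ√T = 0.4777
d₁ = [ln(290/340) + (0.065 + ½·0.39²)·1.5] / (σ√T) = (-0.1591 + 0.2116) / 0.4777 = 0.1099 ≈ 0.11
d₂ = 0.1099 − 0.4777 = -0.3677 ≈ -0.37
e^(−rT) = e^(−0.065·1.5) = 0.9071
P = 340·0.9071·N(0.37) − 290·N(-0.11) = 340·0.9071·0.6443 − 290·0.4562 = 198.7111 − 132.2980 = 66.4131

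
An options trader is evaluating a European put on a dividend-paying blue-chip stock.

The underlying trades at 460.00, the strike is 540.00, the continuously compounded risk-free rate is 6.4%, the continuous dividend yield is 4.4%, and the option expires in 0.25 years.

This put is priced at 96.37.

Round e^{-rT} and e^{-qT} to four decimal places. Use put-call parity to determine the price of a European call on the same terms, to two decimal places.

19.94

e^(−qT) = e^(−0.044·0.25) = 0.9891;  e^(−rT) = e^(−0.064·0.25) = 0.9841
Put-call parity: C − P = S·e^(−qT) − K·e^(−rT) = 460·0.9891 − 540·0.9841 = 454.9860 − 531.4140 = -76.4280
C = P + (C − P) = 96.37 + (-76.4280) = 19.9420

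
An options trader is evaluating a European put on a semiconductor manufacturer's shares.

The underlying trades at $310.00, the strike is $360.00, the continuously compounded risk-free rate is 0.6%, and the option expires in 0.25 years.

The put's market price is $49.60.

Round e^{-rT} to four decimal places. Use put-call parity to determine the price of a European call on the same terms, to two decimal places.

$0.14

exp(−rT) = exp(−0.006·0.25) = 0.9985
Put-call parity: C − P = S − K·e^(−rT) = 310 − 360·0.9985 = 310 − 359.4600 = -49.4600
C = P + (C − P) = 49.60 + (-49.4600) = 0.1400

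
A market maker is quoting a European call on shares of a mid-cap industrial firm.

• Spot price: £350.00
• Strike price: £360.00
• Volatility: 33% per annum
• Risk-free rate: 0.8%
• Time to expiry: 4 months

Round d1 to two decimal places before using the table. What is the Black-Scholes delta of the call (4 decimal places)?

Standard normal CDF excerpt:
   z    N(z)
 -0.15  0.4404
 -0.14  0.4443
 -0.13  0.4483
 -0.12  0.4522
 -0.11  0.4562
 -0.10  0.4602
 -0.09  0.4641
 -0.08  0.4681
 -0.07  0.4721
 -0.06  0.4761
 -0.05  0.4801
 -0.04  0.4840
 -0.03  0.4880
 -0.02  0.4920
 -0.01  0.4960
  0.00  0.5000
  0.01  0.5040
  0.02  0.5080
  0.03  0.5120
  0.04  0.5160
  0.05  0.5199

T = 0.3333;  σ√T = 0.1905
d₁ = [ln(350/360) + (0.008 + 0.33²/2)·0.3333] / 0.1905 = [-0.0282 + 0.0208] / 0.1905 = -0.0386 ≈ -0.04
N(d₁) = N(-0.04) = 0.4840
Δ_call = N(d₁) = 0.4840

0.4840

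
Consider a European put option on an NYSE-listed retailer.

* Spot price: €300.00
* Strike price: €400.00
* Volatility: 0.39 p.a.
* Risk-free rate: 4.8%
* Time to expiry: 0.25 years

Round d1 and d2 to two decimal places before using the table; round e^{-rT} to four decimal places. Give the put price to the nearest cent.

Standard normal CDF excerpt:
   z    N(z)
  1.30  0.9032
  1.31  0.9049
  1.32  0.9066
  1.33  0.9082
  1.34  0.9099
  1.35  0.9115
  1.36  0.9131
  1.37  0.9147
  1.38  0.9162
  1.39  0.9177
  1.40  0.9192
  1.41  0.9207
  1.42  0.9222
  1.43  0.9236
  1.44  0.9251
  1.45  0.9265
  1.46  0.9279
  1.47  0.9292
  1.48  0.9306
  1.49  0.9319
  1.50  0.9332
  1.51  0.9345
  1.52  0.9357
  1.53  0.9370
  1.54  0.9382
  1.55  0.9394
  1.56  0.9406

€97.37

T = 0.25;  σ√T = 0.1950
d₁ = [ln(300/400) + (0.048 + ½·0.39²)·0.25] / (σ√T) = (-0.2877 + 0.0310) / 0.1950 = -1.3163 which rounds to -1.32
d₂ = -1.3163 − 0.1950 = -1.5113 which rounds to -1.51
exp(−rT) = exp(−0.048·0.25) = 0.9881
N(−d₂) = N(1.51) = 0.9345;  N(−d₁) = N(1.32) = 0.9066
P = 400·0.9881·0.9345 − 300·0.9066 = 369.3518 − 271.9800 = 97.3718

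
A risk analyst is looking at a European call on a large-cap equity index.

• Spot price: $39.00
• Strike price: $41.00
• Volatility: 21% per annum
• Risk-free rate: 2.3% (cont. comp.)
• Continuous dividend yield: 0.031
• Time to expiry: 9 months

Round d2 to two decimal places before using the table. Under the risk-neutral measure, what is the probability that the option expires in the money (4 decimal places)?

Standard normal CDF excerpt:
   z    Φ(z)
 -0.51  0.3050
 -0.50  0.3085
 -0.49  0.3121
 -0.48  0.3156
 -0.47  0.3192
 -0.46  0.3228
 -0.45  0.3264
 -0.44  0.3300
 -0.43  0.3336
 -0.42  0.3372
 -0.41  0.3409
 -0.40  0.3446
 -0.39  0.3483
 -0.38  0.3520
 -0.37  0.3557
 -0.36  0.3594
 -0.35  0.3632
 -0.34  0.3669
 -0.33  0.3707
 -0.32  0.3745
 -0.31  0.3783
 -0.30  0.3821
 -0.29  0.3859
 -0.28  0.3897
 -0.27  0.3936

T = 0.75;  σ√T = 0.1819
d₁ = [ln(39/41) + (0.023 − 0.031 + 0.21²/2)·0.75] / 0.1819 = [-0.0500 + 0.0105] / 0.1819 = -0.2170 which rounds to -0.22
d₂ = d₁ − σ√T = -0.2170 − 0.1819 = -0.3989 which rounds to -0.40
Pr(exercise) under Q = N(d₂) = 0.3446

0.3446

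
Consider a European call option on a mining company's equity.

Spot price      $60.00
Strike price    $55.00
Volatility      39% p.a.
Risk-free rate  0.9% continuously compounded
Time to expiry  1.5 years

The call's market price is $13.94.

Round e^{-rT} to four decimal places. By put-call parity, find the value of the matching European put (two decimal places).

$8.20

e^(−rT) = e^(−0.009·1.5) = 0.9866
Put-call parity: C − P = S − K·e^(−rT) = 60 − 55·0.9866 = 60 − 54.2630 = 5.7370
P = C − (C − P) = 13.94 − (5.7370) = 8.2030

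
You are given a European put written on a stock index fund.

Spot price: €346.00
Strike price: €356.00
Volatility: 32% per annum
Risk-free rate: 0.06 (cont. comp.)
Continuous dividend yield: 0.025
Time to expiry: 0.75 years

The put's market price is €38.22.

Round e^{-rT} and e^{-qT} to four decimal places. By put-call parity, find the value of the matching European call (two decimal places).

exp(−qT) = exp(−0.025·0.75) = 0.9814;  exp(−rT) = exp(−0.06·0.75) = 0.9560
Put-call parity: C − P = S·e^(−qT) − K·e^(−rT) = 346·0.9814 − 356·0.9560 = 339.5644 − 340.3360 = -0.7716
C = P + (C − P) = 38.22 + (-0.7716) = 37.4484

€37.45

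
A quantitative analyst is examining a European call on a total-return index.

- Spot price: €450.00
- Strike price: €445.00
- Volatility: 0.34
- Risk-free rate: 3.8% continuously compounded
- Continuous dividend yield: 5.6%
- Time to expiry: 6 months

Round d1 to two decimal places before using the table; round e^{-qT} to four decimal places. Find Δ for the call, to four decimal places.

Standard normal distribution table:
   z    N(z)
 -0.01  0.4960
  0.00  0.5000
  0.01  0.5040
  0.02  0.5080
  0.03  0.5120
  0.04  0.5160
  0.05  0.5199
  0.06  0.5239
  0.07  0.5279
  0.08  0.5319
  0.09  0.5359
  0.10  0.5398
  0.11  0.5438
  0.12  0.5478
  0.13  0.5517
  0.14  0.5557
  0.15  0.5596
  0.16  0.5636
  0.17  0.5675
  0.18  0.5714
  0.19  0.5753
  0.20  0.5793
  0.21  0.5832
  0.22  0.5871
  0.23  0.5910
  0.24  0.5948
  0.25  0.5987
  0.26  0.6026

0.5365

T = 0.5;  σ√T = 0.2404
ln(S/K) + (r − q + σ²/2)T = ln(450/445) + (0.038 − 0.056 + 0.34²/2)·0.5 = 0.0112 + 0.0199 = 0.0311
d₁ = 0.0311 / 0.2404 = 0.1292 ⇒ 0.13
N(d₁) = N(0.13) = 0.5517
Δ_call = exp(−qT)·N(d₁) = 0.9724·0.5517 = 0.5365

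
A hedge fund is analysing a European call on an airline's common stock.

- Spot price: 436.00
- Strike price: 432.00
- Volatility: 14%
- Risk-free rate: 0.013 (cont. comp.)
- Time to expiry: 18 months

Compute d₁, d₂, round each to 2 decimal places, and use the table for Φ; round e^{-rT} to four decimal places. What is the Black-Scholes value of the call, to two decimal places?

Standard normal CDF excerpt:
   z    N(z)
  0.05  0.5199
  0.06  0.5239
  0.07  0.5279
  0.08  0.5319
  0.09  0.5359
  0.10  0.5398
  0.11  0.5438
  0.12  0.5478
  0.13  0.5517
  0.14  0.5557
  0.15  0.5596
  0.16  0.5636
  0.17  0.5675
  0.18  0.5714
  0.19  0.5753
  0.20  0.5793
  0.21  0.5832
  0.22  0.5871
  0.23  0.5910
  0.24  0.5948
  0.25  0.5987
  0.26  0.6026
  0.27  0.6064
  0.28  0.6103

σ√T = 0.14·√1.5 = 0.1715
ln(S/K) + (r + σ²/2)T = ln(436/432) + (0.013 + 0.14²/2)·1.5 = 0.0092 + 0.0342 = 0.0434
d₁ = 0.0434 / 0.1715 = 0.2532 ≈ 0.25
d₂ = d₁ − σ√T = 0.2532 − 0.1715 = 0.0817 ≈ 0.08
exp(−rT) = exp(−0.013·1.5) = 0.9807
N(d₁) = N(0.25) = 0.5987;  N(d₂) = N(0.08) = 0.5319
C = 436·0.5987 − 432·0.9807·0.5319 = 261.0332 − 225.3460 = 35.6872

35.69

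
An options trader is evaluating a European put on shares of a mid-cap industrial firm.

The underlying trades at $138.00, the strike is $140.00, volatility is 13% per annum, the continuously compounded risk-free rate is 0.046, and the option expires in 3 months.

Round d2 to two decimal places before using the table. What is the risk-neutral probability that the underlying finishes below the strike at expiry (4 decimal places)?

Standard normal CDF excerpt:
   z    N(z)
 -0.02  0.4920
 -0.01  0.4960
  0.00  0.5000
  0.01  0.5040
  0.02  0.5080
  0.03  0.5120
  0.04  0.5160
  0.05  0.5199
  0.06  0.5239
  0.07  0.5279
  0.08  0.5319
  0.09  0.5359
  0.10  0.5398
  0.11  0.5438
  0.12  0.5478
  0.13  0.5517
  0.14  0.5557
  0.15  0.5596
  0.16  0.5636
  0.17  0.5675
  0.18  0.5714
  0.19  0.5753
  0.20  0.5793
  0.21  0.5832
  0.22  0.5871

0.5319

σ√T = 0.13·√0.25 = 0.0650
ln(S/K) + (r + σ²/2)T = ln(138/140) + (0.046 + 0.13²/2)·0.25 = -0.0144 + 0.0136 = -0.0008
d₁ = -0.0008 / 0.0650 = -0.0119 ≈ -0.01
d₂ = d₁ − σ√T = -0.0119 − 0.0650 = -0.0769 ≈ -0.08
Pr(exercise) under Q = N(−d₂) = N(0.08) = 0.5319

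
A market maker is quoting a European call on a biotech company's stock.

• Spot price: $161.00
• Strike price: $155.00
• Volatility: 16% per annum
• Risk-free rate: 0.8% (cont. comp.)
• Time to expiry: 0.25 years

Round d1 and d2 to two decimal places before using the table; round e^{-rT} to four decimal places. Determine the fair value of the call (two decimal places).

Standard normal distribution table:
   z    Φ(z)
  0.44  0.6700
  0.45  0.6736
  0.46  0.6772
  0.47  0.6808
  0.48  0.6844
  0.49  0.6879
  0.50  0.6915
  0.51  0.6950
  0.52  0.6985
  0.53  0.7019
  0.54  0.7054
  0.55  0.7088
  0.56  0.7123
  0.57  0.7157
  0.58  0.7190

$8.81

σ√T = 0.16 × 0.5000 = 0.0800
d₁ = [ln(161/155) + (0.008 + 0.16²/2)·0.25] / 0.0800 = [0.0380 + 0.0052] / 0.0800 = 0.5397 which rounds to 0.54
d₂ = d₁ − σ√T = 0.5397 − 0.0800 = 0.4597 which rounds to 0.46
exp(−rT) = exp(−0.008·0.25) = 0.9980
N(d₁) = N(0.54) = 0.7054;  N(d₂) = N(0.46) = 0.6772
C = 161·0.7054 − 155·0.9980·0.6772 = 113.5694 − 104.7561 = 8.8133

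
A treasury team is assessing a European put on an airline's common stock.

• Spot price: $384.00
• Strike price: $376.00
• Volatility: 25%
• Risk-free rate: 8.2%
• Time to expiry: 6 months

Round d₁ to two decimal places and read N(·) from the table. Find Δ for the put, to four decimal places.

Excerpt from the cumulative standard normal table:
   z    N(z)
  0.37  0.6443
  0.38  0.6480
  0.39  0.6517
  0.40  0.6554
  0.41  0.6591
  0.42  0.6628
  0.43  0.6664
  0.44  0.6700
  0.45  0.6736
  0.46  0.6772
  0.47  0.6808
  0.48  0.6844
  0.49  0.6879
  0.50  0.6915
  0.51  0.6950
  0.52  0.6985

-0.3300

T = 0.5;  σ√T = 0.1768
d₁ = [ln(384/376) + (0.082 + 0.25²/2)·0.5] / 0.1768 = [0.0211 + 0.0566] / 0.1768 = 0.4394 which rounds to 0.44
N(d₁) = N(0.44) = 0.6700
Δ_put = N(d₁) − 1 = 0.6700 − 1 = -0.3300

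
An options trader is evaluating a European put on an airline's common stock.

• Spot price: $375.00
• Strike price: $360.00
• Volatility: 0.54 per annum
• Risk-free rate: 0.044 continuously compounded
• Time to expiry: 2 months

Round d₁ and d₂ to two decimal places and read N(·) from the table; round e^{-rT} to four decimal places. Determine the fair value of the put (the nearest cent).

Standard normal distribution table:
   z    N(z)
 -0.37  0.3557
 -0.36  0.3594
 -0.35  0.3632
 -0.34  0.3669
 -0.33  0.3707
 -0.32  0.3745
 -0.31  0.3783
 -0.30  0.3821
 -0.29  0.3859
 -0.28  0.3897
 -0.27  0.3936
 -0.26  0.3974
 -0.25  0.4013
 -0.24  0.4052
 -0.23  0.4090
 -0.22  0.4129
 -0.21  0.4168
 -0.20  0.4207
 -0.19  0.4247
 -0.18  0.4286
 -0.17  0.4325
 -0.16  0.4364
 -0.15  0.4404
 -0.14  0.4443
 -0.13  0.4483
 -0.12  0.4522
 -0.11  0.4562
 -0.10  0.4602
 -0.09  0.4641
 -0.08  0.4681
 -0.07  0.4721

σ√T = 0.54 × 0.4082 = 0.2205
ln(S/K) + (r + σ²/2)T = ln(375/360) + (0.044 + 0.54²/2)·0.1667 = 0.0408 + 0.0316 = 0.0725
d₁ = 0.0725 / 0.2205 = 0.3287 which rounds to 0.33
d₂ = d₁ − σ√T = 0.3287 − 0.2205 = 0.1082 which rounds to 0.11
exp(−rT) = exp(−0.044·0.1667) = 0.9927
N(−d₂) = N(-0.11) = 0.4562;  N(−d₁) = N(-0.33) = 0.3707
P = 360·0.9927·0.4562 − 375·0.3707 = 163.0331 − 139.0125 = 24.0206

$24.02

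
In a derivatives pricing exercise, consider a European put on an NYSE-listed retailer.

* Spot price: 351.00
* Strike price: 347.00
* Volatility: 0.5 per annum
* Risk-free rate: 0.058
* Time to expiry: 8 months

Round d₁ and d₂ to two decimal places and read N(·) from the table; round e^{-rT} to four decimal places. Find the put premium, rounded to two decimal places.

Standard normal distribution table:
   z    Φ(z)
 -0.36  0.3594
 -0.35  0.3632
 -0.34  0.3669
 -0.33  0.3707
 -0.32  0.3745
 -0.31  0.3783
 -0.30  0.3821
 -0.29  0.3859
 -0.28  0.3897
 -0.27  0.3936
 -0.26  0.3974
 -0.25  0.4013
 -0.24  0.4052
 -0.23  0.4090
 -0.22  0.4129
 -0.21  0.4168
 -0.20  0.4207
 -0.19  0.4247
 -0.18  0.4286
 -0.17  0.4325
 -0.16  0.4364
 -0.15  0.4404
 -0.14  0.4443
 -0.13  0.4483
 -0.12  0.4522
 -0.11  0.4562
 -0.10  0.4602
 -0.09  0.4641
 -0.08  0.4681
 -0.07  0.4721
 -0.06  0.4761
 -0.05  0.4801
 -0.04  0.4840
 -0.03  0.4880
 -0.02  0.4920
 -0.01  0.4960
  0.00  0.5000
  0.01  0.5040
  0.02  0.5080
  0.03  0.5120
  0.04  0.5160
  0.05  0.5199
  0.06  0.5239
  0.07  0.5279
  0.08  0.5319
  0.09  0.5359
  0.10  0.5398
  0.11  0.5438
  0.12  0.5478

σ√T = 0.5 × 0.8165 = 0.4082
d₁ = [ln(351/347) + (0.058 + 0.5²/2)·0.6667] / 0.4082 = [0.0115 + 0.1220] / 0.4082 = 0.3269 which rounds to 0.33
d₂ = d₁ − σ√T = 0.3269 − 0.4082 = -0.0813 which rounds to -0.08
exp(−rT) = exp(−0.058·0.6667) = 0.9621
P = 347·0.9621·N(0.08) − 351·N(-0.33) = 347·0.9621·0.5319 − 351·0.3707 = 177.5741 − 130.1157 = 47.4584

47.46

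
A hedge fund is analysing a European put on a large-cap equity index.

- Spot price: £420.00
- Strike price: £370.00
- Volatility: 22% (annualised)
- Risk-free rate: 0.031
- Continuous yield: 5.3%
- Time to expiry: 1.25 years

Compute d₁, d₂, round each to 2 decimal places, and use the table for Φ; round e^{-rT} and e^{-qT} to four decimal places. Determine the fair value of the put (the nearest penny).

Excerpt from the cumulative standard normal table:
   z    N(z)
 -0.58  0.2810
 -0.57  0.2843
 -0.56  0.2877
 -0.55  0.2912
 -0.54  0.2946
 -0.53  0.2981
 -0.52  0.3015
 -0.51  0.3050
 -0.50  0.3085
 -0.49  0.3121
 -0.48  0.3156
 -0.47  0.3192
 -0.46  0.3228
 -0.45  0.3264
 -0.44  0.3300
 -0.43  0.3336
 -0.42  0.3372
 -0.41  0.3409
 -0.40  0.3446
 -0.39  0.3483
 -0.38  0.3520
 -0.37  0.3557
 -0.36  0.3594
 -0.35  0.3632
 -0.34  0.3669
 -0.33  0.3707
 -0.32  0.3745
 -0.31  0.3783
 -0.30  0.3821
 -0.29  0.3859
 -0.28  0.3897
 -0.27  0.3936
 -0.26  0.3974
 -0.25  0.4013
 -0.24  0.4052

£21.53

σ√T = 0.22 × 1.1180 = 0.2460
d₁ = [ln(420/370) + (0.031 − 0.053 + 0.22²/2)·1.25] / 0.2460 = [0.1268 + 0.0028] / 0.2460 = 0.5265 which rounds to 0.53
d₂ = d₁ − σ√T = 0.5265 − 0.2460 = 0.2805 which rounds to 0.28
e^(−qT) = e^(−0.053·1.25) = 0.9359;  e^(−rT) = e^(−0.031·1.25) = 0.9620
N(−d₂) = N(-0.28) = 0.3897;  N(−d₁) = N(-0.53) = 0.2981
P = 370·0.9620·0.3897 − 420·0.9359·0.2981 = 138.7098 − 117.1766 = 21.5333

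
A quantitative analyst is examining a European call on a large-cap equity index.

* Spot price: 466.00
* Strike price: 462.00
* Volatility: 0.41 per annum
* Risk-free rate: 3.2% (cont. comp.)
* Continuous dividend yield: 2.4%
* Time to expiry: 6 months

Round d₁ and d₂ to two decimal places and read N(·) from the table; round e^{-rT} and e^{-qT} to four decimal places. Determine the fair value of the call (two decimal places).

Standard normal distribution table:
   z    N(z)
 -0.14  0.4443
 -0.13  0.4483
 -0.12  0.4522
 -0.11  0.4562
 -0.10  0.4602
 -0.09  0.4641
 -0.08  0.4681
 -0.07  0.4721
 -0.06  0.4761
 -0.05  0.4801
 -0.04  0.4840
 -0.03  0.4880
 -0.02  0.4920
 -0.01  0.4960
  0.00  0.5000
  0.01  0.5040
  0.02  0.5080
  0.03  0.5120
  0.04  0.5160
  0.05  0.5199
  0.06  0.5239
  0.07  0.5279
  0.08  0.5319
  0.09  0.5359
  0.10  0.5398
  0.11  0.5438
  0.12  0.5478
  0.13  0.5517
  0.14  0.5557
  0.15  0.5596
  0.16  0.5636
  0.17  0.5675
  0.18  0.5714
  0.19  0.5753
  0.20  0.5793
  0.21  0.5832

T = 0.5;  σ√T = 0.2899
d₁ = [ln(466/462) + (0.032 − 0.024 + ½·0.41²)·0.5] / (σ√T) = (0.0086 + 0.0460) / 0.2899 = 0.1885 → 0.19
d₂ = 0.1885 − 0.2899 = -0.1014 → -0.10
exp(−qT) = exp(−0.024·0.5) = 0.9881;  exp(−rT) = exp(−0.032·0.5) = 0.9841
C = 466·0.9881·N(0.19) − 462·0.9841·N(-0.10) = 466·0.9881·0.5753 − 462·0.9841·0.4602 = 264.8995 − 209.2319 = 55.6677

55.67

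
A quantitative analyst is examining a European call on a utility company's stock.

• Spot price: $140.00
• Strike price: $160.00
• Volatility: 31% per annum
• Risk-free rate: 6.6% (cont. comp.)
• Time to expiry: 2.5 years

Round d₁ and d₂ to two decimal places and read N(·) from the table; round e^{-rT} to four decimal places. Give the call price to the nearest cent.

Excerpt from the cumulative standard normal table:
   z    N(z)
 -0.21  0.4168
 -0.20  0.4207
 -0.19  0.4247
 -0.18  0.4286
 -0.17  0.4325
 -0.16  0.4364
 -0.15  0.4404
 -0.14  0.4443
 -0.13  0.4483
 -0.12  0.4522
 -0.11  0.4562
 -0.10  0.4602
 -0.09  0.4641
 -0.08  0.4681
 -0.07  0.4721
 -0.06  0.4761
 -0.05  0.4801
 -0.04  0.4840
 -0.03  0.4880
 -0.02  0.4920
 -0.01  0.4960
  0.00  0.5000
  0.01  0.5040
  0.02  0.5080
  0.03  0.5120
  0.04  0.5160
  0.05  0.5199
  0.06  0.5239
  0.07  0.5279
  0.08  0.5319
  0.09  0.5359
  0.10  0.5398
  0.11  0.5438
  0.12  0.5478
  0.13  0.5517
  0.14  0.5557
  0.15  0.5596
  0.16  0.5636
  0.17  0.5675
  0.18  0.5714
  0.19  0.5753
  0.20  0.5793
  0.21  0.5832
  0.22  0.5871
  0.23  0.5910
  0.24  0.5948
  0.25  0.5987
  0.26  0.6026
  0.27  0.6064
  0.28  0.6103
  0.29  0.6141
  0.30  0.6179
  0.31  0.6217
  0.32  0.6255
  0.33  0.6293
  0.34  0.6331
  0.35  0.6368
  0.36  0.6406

$28.89

σ√T = 0.31 × 1.5811 = 0.4902
d₁ = [ln(140/160) + (0.066 + 0.31²/2)·2.5] / 0.4902 = [-0.1335 + 0.2851] / 0.4902 = 0.3093 which rounds to 0.31
d₂ = d₁ − σ√T = 0.3093 − 0.4902 = -0.1809 which rounds to -0.18
exp(−rT) = exp(−0.066·2.5) = 0.8479
N(d₁) = N(0.31) = 0.6217;  N(d₂) = N(-0.18) = 0.4286
C = 140·0.6217 − 160·0.8479·0.4286 = 87.0380 − 58.1456 = 28.8924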